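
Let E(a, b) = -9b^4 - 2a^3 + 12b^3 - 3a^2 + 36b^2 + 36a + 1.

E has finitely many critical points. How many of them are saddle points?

E separates as a function of a plus a function of b, so ∇E=0 decouples.
∂E/∂a = -6(a - 2)(a + 3) = 0 at a ∈ {-3, 2}; ∂E/∂b = -36b(b - 2)(b + 1) = 0 at b ∈ {-1, 0, 2}.
The Hessian is diagonal: diag(E_aa, E_bb). Second derivatives: E_aa(-3)=30, E_aa(2)=-30; E_bb(-1)=-108, E_bb(0)=72, E_bb(2)=-216.
Saddle points occur where the two diagonal entries have opposite signs: (-3, -1), (-3, 2), (2, 0). Count: 3.

3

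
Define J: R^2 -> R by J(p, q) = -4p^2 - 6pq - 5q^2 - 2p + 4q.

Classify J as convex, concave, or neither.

J is quadratic, so its Hessian is the constant matrix H = [[-8, -6], [-6, -10]].
det(H) = 44, tr(H) = -18.
det(H) > 0 and tr(H) < 0, so H is negative definite everywhere: concave.

concave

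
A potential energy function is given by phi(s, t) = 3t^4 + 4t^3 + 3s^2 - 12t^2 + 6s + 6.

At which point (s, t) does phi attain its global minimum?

(-1, -2)

phi(s,t) separates as P(s) + Q(t) + 6, so its minimum is min P + min Q + 6.
P'(s) = 6s + 6 vanishes at s ∈ {-1}; Q'(t) = 12t(t - 1)(t + 2) vanishes at t ∈ {-2, 0, 1}.
Local minima of P (where P''>0): P(-1)=-3. Local minima of Q: Q(-2)=-32, Q(1)=-5.
So the global minimum of phi is P(-1) + Q(-2) + 6 = -3 − 32 + 6 = -29, attained at (-1, -2).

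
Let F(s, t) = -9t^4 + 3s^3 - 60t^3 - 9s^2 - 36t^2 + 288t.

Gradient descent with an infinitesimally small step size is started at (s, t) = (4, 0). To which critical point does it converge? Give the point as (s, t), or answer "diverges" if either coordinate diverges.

F is separable, so gradient descent decouples: s follows -∂F/∂s, t follows -∂F/∂t.
∂F/∂s = 9s(s - 2); at s=4 this is 72, so s decreases.
∂F/∂t = -36(t - 1)(t + 2)(t + 4); at t=0 this is 288, so t decreases.
s converges to its nearest critical value 2 (a local min of the s-part); t converges to -2. The iterate converges to (2, -2).

(2, -2)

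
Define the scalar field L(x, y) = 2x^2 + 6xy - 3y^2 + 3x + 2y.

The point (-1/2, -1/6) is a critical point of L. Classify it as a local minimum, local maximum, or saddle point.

The Hessian of L is constant: H = [[4, 6], [6, -6]].
det(H) = 4·(-6) − 6² = -60.
Since det(H) < 0, H is indefinite and the critical point is a saddle point.

saddle point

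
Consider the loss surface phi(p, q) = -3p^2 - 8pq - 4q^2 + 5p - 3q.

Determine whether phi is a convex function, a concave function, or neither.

phi is quadratic, so its Hessian is the constant matrix H = [[-6, -8], [-8, -8]].
det(H) = -16, tr(H) = -14.
det(H) < 0, so H is indefinite: neither convex nor concave.

neither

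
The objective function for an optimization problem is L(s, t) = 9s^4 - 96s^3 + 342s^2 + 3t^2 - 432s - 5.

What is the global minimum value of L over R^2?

L(s,t) separates as P(s) + Q(t) − 5, so its minimum is min P + min Q − 5.
P'(s) = 36(s - 4)(s - 3)(s - 1) vanishes at s ∈ {1, 3, 4}; Q'(t) = 6t vanishes at t ∈ {0}.
Local minima of P (where P''>0): P(1)=-177, P(4)=-96. Local minima of Q: Q(0)=0.
So the global minimum of L is P(1) + Q(0) − 5 = -177 + 0 − 5 = -182, attained at (1, 0).

-182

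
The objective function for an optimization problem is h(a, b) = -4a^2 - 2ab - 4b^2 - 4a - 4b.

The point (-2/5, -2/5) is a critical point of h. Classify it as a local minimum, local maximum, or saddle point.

local maximum

The Hessian of h is constant: H = [[-8, -2], [-2, -8]].
det(H) = (-8)·(-8) − (-2)² = 60.
det(H) > 0 and tr(H) = -16 < 0, so H is negative definite and the point is a local maximum.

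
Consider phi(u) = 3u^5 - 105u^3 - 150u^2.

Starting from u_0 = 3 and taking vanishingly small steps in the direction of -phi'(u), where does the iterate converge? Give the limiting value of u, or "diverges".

phi'(u) = 15u(u - 5)(u + 1)(u + 4), so phi'(3) = -2520.
Gradient descent moves in the -phi' direction, i.e. u is increasing.
The nearest critical point in that direction is u = 5, where phi'' = 4050 > 0 (a local minimum). The iterate converges there.

5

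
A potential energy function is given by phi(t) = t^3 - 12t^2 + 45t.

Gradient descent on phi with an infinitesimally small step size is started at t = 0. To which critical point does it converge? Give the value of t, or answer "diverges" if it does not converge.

diverges

phi'(t) = 3(t - 5)(t - 3), so phi'(0) = 45.
Gradient descent moves in the -phi' direction, i.e. t is decreasing.
There is no critical point below t=0, and phi' keeps the same sign, so the iterate runs off to −∞.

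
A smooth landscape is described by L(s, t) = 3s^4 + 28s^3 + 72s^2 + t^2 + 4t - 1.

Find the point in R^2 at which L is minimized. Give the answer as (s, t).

(0, -2)

L(s,t) separates as P(s) + Q(t) − 1, so its minimum is min P + min Q − 1.
P'(s) = 12s(s + 3)(s + 4) vanishes at s ∈ {-4, -3, 0}; Q'(t) = 2(t + 2) vanishes at t ∈ {-2}.
Local minima of P (where P''>0): P(-4)=128, P(0)=0. Local minima of Q: Q(-2)=-4.
So the global minimum of L is P(0) + Q(-2) − 1 = 0 − 4 − 1 = -5, attained at (0, -2).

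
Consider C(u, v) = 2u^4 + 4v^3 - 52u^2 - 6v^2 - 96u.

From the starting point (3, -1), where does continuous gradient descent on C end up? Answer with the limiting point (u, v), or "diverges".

diverges

C is separable, so gradient descent decouples: u follows -∂C/∂u, v follows -∂C/∂v.
∂C/∂u = 8(u - 4)(u + 1)(u + 3); at u=3 this is -192, so u increases.
∂C/∂v = 12v(v - 1); at v=-1 this is 24, so v decreases.
The v-coordinate has no critical point in that direction and runs off to infinity.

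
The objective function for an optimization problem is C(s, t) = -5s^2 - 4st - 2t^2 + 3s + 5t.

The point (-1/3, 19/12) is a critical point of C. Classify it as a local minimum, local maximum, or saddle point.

The Hessian of C is constant: H = [[-10, -4], [-4, -4]].
det(H) = (-10)·(-4) − (-4)² = 24.
det(H) > 0 and tr(H) = -14 < 0, so H is negative definite and the point is a local maximum.

local maximum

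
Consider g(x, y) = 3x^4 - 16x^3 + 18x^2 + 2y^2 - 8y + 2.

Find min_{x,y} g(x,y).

-33

g(x,y) separates as P(x) + Q(y) + 2, so its minimum is min P + min Q + 2.
P'(x) = 12x(x - 3)(x - 1) vanishes at x ∈ {0, 1, 3}; Q'(y) = 4y - 8 vanishes at y ∈ {2}.
Local minima of P (where P''>0): P(0)=0, P(3)=-27. Local minima of Q: Q(2)=-8.
So the global minimum of g is P(3) + Q(2) + 2 = -27 − 8 + 2 = -33, attained at (3, 2).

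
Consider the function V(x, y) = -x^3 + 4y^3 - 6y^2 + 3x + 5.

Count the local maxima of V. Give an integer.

V separates as a function of x plus a function of y, so ∇V=0 decouples.
∂V/∂x = -3(x - 1)(x + 1) = 0 at x ∈ {-1, 1}; ∂V/∂y = 12y(y - 1) = 0 at y ∈ {0, 1}.
The Hessian is diagonal: diag(V_xx, V_yy). Second derivatives: V_xx(-1)=6, V_xx(1)=-6; V_yy(0)=-12, V_yy(1)=12.
Local maxima occur where both diagonal entries negative: (1, 0). Count: 1.

1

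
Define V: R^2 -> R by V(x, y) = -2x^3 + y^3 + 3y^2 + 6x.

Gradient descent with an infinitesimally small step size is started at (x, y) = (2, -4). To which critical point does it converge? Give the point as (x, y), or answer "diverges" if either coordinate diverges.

diverges

V is separable, so gradient descent decouples: x follows -∂V/∂x, y follows -∂V/∂y.
∂V/∂x = -6(x - 1)(x + 1); at x=2 this is -18, so x increases.
∂V/∂y = 3y(y + 2); at y=-4 this is 24, so y decreases.
The x-coordinate has no critical point in that direction and runs off to infinity.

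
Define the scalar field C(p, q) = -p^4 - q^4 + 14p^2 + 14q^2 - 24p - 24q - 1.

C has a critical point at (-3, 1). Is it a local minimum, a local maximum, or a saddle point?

The mixed partial ∂²C/∂p∂q is 0, so the Hessian at any point is diag(C_pp, C_qq) = diag(4(-3p^2 + 7), 4(-3q^2 + 7)).
At (-3, 1): H = diag(-80, 16).
The eigenvalues have opposite signs, so H is indefinite: a saddle point.

saddle point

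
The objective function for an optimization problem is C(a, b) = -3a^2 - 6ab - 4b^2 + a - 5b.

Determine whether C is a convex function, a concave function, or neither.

concave

C is quadratic, so its Hessian is the constant matrix H = [[-6, -6], [-6, -8]].
det(H) = 12, tr(H) = -14.
det(H) > 0 and tr(H) < 0, so H is negative definite everywhere: concave.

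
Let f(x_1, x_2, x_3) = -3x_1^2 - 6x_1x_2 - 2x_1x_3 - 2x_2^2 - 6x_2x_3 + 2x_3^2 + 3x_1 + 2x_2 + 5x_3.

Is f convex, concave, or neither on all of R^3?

f is quadratic, so its Hessian is the constant matrix H = [[-6, -6, -2], [-6, -4, -6], [-2, -6, 4]].
Leading principal minors: -6, -12, 40.
Neither pattern holds ⇒ H is indefinite ⇒ neither convex nor concave.

neither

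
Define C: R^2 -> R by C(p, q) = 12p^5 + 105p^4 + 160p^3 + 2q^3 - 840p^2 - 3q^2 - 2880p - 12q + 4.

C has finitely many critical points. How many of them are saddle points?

C separates as a function of p plus a function of q, so ∇C=0 decouples.
∂C/∂p = 60(p - 2)(p + 2)(p + 3)(p + 4) = 0 at p ∈ {-4, -3, -2, 2}; ∂C/∂q = 6(q - 2)(q + 1) = 0 at q ∈ {-1, 2}.
The Hessian is diagonal: diag(C_pp, C_qq). Second derivatives: C_pp(-4)=-720, C_pp(-3)=300, C_pp(-2)=-480, C_pp(2)=7200; C_qq(-1)=-18, C_qq(2)=18.
Saddle points occur where the two diagonal entries have opposite signs: (-4, 2), (-3, -1), (-2, 2), (2, -1). Count: 4.

4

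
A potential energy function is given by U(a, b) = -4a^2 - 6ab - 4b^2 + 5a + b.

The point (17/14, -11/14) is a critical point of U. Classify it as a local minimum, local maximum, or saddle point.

local maximum

The Hessian of U is constant: H = [[-8, -6], [-6, -8]].
det(H) = (-8)·(-8) − (-6)² = 28.
det(H) > 0 and tr(H) = -16 < 0, so H is negative definite and the point is a local maximum.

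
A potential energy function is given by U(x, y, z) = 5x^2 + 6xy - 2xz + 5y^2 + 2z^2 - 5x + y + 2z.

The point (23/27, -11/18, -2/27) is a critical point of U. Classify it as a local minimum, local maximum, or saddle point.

The Hessian is constant: H = [[10, 6, -2], [6, 10, 0], [-2, 0, 4]].
Leading principal minors: Δ₁ = 10, Δ₂ = 64, Δ₃ = 216.
All leading minors are positive, so H is positive definite: a local minimum.

local minimum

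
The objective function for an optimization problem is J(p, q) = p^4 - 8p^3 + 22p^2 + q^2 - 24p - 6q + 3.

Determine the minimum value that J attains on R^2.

-15

J(p,q) separates as A(p) + B(q) + 3, so its minimum is min A + min B + 3.
A'(p) = 4(p - 3)(p - 2)(p - 1) vanishes at p ∈ {1, 2, 3}; B'(q) = 2q - 6 vanishes at q ∈ {3}.
Local minima of A (where A''>0): A(1)=-9, A(3)=-9. Local minima of B: B(3)=-9.
So the global minimum of J is A(1) + B(3) + 3 = -9 − 9 + 3 = -15, attained at (1, 3).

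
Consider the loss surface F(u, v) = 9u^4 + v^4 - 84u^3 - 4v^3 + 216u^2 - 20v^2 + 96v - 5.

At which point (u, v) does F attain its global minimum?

(0, -3)

F(u,v) separates as P(u) + Q(v) − 5, so its minimum is min P + min Q − 5.
P'(u) = 36u(u - 4)(u - 3) vanishes at u ∈ {0, 3, 4}; Q'(v) = 4(v - 4)(v - 2)(v + 3) vanishes at v ∈ {-3, 2, 4}.
Local minima of P (where P''>0): P(0)=0, P(4)=384. Local minima of Q: Q(-3)=-279, Q(4)=64.
So the global minimum of F is P(0) + Q(-3) − 5 = 0 − 279 − 5 = -284, attained at (0, -3).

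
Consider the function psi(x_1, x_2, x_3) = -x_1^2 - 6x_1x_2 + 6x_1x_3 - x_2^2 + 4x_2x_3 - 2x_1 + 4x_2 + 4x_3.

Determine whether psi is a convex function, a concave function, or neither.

neither

psi is quadratic, so its Hessian is the constant matrix H = [[-2, -6, 6], [-6, -2, 4], [6, 4, 0]].
Leading principal minors: -2, -32, -184.
Neither pattern holds ⇒ H is indefinite ⇒ neither convex nor concave.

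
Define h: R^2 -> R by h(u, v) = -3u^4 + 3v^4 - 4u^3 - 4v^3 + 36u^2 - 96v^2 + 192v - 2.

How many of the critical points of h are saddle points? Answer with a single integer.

5

h separates as a function of u plus a function of v, so ∇h=0 decouples.
∂h/∂u = -12u(u - 2)(u + 3) = 0 at u ∈ {-3, 0, 2}; ∂h/∂v = 12(v - 4)(v - 1)(v + 4) = 0 at v ∈ {-4, 1, 4}.
The Hessian is diagonal: diag(h_uu, h_vv). Second derivatives: h_uu(-3)=-180, h_uu(0)=72, h_uu(2)=-120; h_vv(-4)=480, h_vv(1)=-180, h_vv(4)=288.
Saddle points occur where the two diagonal entries have opposite signs: (-3, -4), (-3, 4), (0, 1), (2, -4), (2, 4). Count: 5.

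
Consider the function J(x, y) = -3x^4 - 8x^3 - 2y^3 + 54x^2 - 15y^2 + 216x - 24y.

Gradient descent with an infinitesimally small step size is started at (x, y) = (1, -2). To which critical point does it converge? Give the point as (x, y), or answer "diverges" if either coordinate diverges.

J is separable, so gradient descent decouples: x follows -∂J/∂x, y follows -∂J/∂y.
∂J/∂x = -12(x - 3)(x + 2)(x + 3); at x=1 this is 288, so x decreases.
∂J/∂y = -6(y + 1)(y + 4); at y=-2 this is 12, so y decreases.
x converges to its nearest critical value -2 (a local min of the x-part); y converges to -4. The iterate converges to (-2, -4).

(-2, -4)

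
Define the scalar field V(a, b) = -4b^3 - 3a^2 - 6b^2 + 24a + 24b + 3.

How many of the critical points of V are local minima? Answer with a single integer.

V separates as a function of a plus a function of b, so ∇V=0 decouples.
∂V/∂a = -6(a - 4) = 0 at a ∈ {4}; ∂V/∂b = -12(b - 1)(b + 2) = 0 at b ∈ {-2, 1}.
The Hessian is diagonal: diag(V_aa, V_bb). Second derivatives: V_aa(4)=-6; V_bb(-2)=36, V_bb(1)=-36.
Local minima occur where both diagonal entries positive: none. Count: 0.

0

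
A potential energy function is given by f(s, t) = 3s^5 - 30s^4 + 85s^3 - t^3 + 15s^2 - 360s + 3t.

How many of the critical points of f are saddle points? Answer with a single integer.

f separates as a function of s plus a function of t, so ∇f=0 decouples.
∂f/∂s = 15(s - 4)(s - 3)(s - 2)(s + 1) = 0 at s ∈ {-1, 2, 3, 4}; ∂f/∂t = -3(t - 1)(t + 1) = 0 at t ∈ {-1, 1}.
The Hessian is diagonal: diag(f_ss, f_tt). Second derivatives: f_ss(-1)=-900, f_ss(2)=90, f_ss(3)=-60, f_ss(4)=150; f_tt(-1)=6, f_tt(1)=-6.
Saddle points occur where the two diagonal entries have opposite signs: (-1, -1), (2, 1), (3, -1), (4, 1). Count: 4.

4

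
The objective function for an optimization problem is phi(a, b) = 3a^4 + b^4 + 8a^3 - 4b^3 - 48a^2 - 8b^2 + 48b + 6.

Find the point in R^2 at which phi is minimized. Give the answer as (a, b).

(-4, -2)

phi(a,b) separates as P(a) + Q(b) + 6, so its minimum is min P + min Q + 6.
P'(a) = 12a(a - 2)(a + 4) vanishes at a ∈ {-4, 0, 2}; Q'(b) = 4(b - 3)(b - 2)(b + 2) vanishes at b ∈ {-2, 2, 3}.
Local minima of P (where P''>0): P(-4)=-512, P(2)=-80. Local minima of Q: Q(-2)=-80, Q(3)=45.
So the global minimum of phi is P(-4) + Q(-2) + 6 = -512 − 80 + 6 = -586, attained at (-4, -2).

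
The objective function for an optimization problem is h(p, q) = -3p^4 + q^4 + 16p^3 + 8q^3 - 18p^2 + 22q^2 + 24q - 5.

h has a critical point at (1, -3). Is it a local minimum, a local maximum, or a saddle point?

local minimum

The mixed partial ∂²h/∂p∂q is 0, so the Hessian at any point is diag(h_pp, h_qq) = diag(12(-3p^2 + 8p - 3), 4(3q^2 + 12q + 11)).
At (1, -3): H = diag(24, 8).
Both eigenvalues are positive, so H is positive definite: a local minimum.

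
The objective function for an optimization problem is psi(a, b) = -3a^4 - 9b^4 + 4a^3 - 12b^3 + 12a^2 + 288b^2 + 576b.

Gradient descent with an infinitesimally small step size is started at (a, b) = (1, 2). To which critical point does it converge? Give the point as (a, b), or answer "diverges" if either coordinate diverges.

psi is separable, so gradient descent decouples: a follows -∂psi/∂a, b follows -∂psi/∂b.
∂psi/∂a = -12a(a - 2)(a + 1); at a=1 this is 24, so a decreases.
∂psi/∂b = -36(b - 4)(b + 1)(b + 4); at b=2 this is 1296, so b decreases.
a converges to its nearest critical value 0 (a local min of the a-part); b converges to -1. The iterate converges to (0, -1).

(0, -1)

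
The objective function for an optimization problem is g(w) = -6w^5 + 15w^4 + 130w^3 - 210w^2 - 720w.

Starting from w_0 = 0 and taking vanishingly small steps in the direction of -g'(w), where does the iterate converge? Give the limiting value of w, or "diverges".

g'(w) = -30(w - 4)(w - 2)(w + 1)(w + 3), so g'(0) = -720.
Gradient descent moves in the -g' direction, i.e. w is increasing.
The nearest critical point in that direction is w = 2, where g'' = 900 > 0 (a local minimum). The iterate converges there.

2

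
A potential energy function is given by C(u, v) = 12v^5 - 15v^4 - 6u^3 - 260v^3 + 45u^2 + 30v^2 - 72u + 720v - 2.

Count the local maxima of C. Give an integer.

2

C separates as a function of u plus a function of v, so ∇C=0 decouples.
∂C/∂u = -18(u - 4)(u - 1) = 0 at u ∈ {1, 4}; ∂C/∂v = 60(v - 4)(v - 1)(v + 1)(v + 3) = 0 at v ∈ {-3, -1, 1, 4}.
The Hessian is diagonal: diag(C_uu, C_vv). Second derivatives: C_uu(1)=54, C_uu(4)=-54; C_vv(-3)=-3360, C_vv(-1)=1200, C_vv(1)=-1440, C_vv(4)=6300.
Local maxima occur where both diagonal entries negative: (4, -3), (4, 1). Count: 2.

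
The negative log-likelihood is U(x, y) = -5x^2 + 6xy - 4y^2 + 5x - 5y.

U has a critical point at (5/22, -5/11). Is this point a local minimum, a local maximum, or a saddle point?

local maximum

The Hessian of U is constant: H = [[-10, 6], [6, -8]].
det(H) = (-10)·(-8) − 6² = 44.
det(H) > 0 and tr(H) = -18 < 0, so H is negative definite and the point is a local maximum.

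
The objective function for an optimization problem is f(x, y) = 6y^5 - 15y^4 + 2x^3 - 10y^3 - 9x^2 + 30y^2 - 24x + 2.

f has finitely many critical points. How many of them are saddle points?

4

f separates as a function of x plus a function of y, so ∇f=0 decouples.
∂f/∂x = 6(x - 4)(x + 1) = 0 at x ∈ {-1, 4}; ∂f/∂y = 30y(y - 2)(y - 1)(y + 1) = 0 at y ∈ {-1, 0, 1, 2}.
The Hessian is diagonal: diag(f_xx, f_yy). Second derivatives: f_xx(-1)=-30, f_xx(4)=30; f_yy(-1)=-180, f_yy(0)=60, f_yy(1)=-60, f_yy(2)=180.
Saddle points occur where the two diagonal entries have opposite signs: (-1, 0), (-1, 2), (4, -1), (4, 1). Count: 4.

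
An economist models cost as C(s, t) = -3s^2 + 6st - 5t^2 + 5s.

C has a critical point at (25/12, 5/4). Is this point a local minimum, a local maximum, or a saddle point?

The Hessian of C is constant: H = [[-6, 6], [6, -10]].
det(H) = (-6)·(-10) − 6² = 24.
det(H) > 0 and tr(H) = -16 < 0, so H is negative definite and the point is a local maximum.

local maximum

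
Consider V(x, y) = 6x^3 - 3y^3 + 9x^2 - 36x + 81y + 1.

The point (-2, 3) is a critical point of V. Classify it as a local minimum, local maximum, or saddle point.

The mixed partial ∂²V/∂x∂y is 0, so the Hessian at any point is diag(V_xx, V_yy) = diag(18(2x + 1), -18y).
At (-2, 3): H = diag(-54, -54).
Both eigenvalues are negative, so H is negative definite: a local maximum.

local maximum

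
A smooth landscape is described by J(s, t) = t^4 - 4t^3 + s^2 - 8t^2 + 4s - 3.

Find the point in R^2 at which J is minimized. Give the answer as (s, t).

(-2, 4)

J(s,t) separates as P(s) + Q(t) − 3, so its minimum is min P + min Q − 3.
P'(s) = 2s + 4 vanishes at s ∈ {-2}; Q'(t) = 4t(t - 4)(t + 1) vanishes at t ∈ {-1, 0, 4}.
Local minima of P (where P''>0): P(-2)=-4. Local minima of Q: Q(-1)=-3, Q(4)=-128.
So the global minimum of J is P(-2) + Q(4) − 3 = -4 − 128 − 3 = -135, attained at (-2, 4).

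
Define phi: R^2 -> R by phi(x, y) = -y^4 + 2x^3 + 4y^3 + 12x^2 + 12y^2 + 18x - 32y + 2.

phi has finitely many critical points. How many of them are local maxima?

2

phi separates as a function of x plus a function of y, so ∇phi=0 decouples.
∂phi/∂x = 6(x + 1)(x + 3) = 0 at x ∈ {-3, -1}; ∂phi/∂y = -4(y - 4)(y - 1)(y + 2) = 0 at y ∈ {-2, 1, 4}.
The Hessian is diagonal: diag(phi_xx, phi_yy). Second derivatives: phi_xx(-3)=-12, phi_xx(-1)=12; phi_yy(-2)=-72, phi_yy(1)=36, phi_yy(4)=-72.
Local maxima occur where both diagonal entries negative: (-3, -2), (-3, 4). Count: 2.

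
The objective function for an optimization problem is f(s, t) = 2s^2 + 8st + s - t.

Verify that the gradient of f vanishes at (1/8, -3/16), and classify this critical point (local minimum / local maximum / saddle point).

∇f = (4s + 8t + 1, 8s - 1); substituting (1/8, -3/16) gives ∇f = (0, 0), so (1/8, -3/16) is indeed a critical point.
The Hessian of f is constant: H = [[4, 8], [8, 0]].
det(H) = 4·0 − 8² = -64.
Since det(H) < 0, H is indefinite and the critical point is a saddle point.

saddle point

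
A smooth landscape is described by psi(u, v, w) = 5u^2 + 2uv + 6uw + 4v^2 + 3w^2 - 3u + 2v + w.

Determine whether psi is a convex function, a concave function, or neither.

psi is quadratic, so its Hessian is the constant matrix H = [[10, 2, 6], [2, 8, 0], [6, 0, 6]].
Leading principal minors: 10, 76, 168.
All positive ⇒ H ≻ 0 ⇒ convex.

convex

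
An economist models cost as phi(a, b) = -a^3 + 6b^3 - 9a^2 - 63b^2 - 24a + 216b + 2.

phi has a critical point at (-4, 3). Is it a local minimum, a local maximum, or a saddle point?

The mixed partial ∂²phi/∂a∂b is 0, so the Hessian at any point is diag(phi_aa, phi_bb) = diag(-6(a + 3), 18(2b - 7)).
At (-4, 3): H = diag(6, -18).
The eigenvalues have opposite signs, so H is indefinite: a saddle point.

saddle point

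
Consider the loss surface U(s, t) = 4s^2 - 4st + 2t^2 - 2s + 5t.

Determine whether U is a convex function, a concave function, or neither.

convex

U is quadratic, so its Hessian is the constant matrix H = [[8, -4], [-4, 4]].
det(H) = 16, tr(H) = 12.
det(H) > 0 and tr(H) > 0, so H is positive definite everywhere: convex.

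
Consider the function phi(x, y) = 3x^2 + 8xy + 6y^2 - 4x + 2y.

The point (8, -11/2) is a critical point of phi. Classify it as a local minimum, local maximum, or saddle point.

The Hessian of phi is constant: H = [[6, 8], [8, 12]].
det(H) = 6·12 − 8² = 8.
det(H) > 0 and tr(H) = 18 > 0, so H is positive definite and the point is a local minimum.

local minimum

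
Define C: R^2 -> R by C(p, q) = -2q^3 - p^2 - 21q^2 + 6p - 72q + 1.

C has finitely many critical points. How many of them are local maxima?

C separates as a function of p plus a function of q, so ∇C=0 decouples.
∂C/∂p = -2(p - 3) = 0 at p ∈ {3}; ∂C/∂q = -6(q + 3)(q + 4) = 0 at q ∈ {-4, -3}.
The Hessian is diagonal: diag(C_pp, C_qq). Second derivatives: C_pp(3)=-2; C_qq(-4)=6, C_qq(-3)=-6.
Local maxima occur where both diagonal entries negative: (3, -3). Count: 1.

1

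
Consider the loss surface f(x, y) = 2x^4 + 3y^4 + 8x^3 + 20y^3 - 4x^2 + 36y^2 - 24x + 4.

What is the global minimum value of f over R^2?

f(x,y) separates as P(x) + Q(y) + 4, so its minimum is min P + min Q + 4.
P'(x) = 8(x - 1)(x + 1)(x + 3) vanishes at x ∈ {-3, -1, 1}; Q'(y) = 12y(y + 2)(y + 3) vanishes at y ∈ {-3, -2, 0}.
Local minima of P (where P''>0): P(-3)=-18, P(1)=-18. Local minima of Q: Q(-3)=27, Q(0)=0.
So the global minimum of f is P(-3) + Q(0) + 4 = -18 + 0 + 4 = -14, attained at (-3, 0).

-14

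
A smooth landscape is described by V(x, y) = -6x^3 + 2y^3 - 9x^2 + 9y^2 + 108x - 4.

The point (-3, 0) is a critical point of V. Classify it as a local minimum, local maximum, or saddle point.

The mixed partial ∂²V/∂x∂y is 0, so the Hessian at any point is diag(V_xx, V_yy) = diag(-18(2x + 1), 6(2y + 3)).
At (-3, 0): H = diag(90, 18).
Both eigenvalues are positive, so H is positive definite: a local minimum.

local minimum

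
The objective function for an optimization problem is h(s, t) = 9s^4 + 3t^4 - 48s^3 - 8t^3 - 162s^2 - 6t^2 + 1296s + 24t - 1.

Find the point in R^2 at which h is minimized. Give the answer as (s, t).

h(s,t) separates as P(s) + Q(t) − 1, so its minimum is min P + min Q − 1.
P'(s) = 36(s - 4)(s - 3)(s + 3) vanishes at s ∈ {-3, 3, 4}; Q'(t) = 12(t - 2)(t - 1)(t + 1) vanishes at t ∈ {-1, 1, 2}.
Local minima of P (where P''>0): P(-3)=-3321, P(4)=1824. Local minima of Q: Q(-1)=-19, Q(2)=8.
So the global minimum of h is P(-3) + Q(-1) − 1 = -3321 − 19 − 1 = -3341, attained at (-3, -1).

(-3, -1)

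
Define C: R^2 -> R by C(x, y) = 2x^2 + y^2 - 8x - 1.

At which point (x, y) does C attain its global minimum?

C(x,y) separates as P(x) + Q(y) − 1, so its minimum is min P + min Q − 1.
P'(x) = 4x - 8 vanishes at x ∈ {2}; Q'(y) = 2y vanishes at y ∈ {0}.
Local minima of P (where P''>0): P(2)=-8. Local minima of Q: Q(0)=0.
So the global minimum of C is P(2) + Q(0) − 1 = -8 + 0 − 1 = -9, attained at (2, 0).

(2, 0)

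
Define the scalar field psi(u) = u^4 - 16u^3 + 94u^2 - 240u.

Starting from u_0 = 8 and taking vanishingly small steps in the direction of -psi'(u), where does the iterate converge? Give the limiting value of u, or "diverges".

5

psi'(u) = 4(u - 5)(u - 4)(u - 3), so psi'(8) = 240.
Gradient descent moves in the -psi' direction, i.e. u is decreasing.
The nearest critical point in that direction is u = 5, where psi'' = 8 > 0 (a local minimum). The iterate converges there.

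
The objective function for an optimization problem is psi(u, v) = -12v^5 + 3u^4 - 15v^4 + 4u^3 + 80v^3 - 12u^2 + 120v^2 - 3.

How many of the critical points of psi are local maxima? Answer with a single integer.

2

psi separates as a function of u plus a function of v, so ∇psi=0 decouples.
∂psi/∂u = 12u(u - 1)(u + 2) = 0 at u ∈ {-2, 0, 1}; ∂psi/∂v = -60v(v - 2)(v + 1)(v + 2) = 0 at v ∈ {-2, -1, 0, 2}.
The Hessian is diagonal: diag(psi_uu, psi_vv). Second derivatives: psi_uu(-2)=72, psi_uu(0)=-24, psi_uu(1)=36; psi_vv(-2)=480, psi_vv(-1)=-180, psi_vv(0)=240, psi_vv(2)=-1440.
Local maxima occur where both diagonal entries negative: (0, -1), (0, 2). Count: 2.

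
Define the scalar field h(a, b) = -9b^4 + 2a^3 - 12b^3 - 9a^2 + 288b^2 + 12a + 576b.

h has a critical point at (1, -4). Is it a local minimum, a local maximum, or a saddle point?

The mixed partial ∂²h/∂a∂b is 0, so the Hessian at any point is diag(h_aa, h_bb) = diag(6(2a - 3), 36(-3b^2 - 2b + 16)).
At (1, -4): H = diag(-6, -864).
Both eigenvalues are negative, so H is negative definite: a local maximum.

local maximum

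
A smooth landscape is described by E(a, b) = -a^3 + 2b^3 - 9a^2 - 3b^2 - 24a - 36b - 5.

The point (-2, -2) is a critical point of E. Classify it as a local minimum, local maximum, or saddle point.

The mixed partial ∂²E/∂a∂b is 0, so the Hessian at any point is diag(E_aa, E_bb) = diag(-6(a + 3), 6(2b - 1)).
At (-2, -2): H = diag(-6, -30).
Both eigenvalues are negative, so H is negative definite: a local maximum.

local maximum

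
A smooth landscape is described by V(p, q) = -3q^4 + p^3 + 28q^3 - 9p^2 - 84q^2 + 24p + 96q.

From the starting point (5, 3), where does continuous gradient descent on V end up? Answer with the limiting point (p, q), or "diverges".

(4, 2)

V is separable, so gradient descent decouples: p follows -∂V/∂p, q follows -∂V/∂q.
∂V/∂p = 3(p - 4)(p - 2); at p=5 this is 9, so p decreases.
∂V/∂q = -12(q - 4)(q - 2)(q - 1); at q=3 this is 24, so q decreases.
p converges to its nearest critical value 4 (a local min of the p-part); q converges to 2. The iterate converges to (4, 2).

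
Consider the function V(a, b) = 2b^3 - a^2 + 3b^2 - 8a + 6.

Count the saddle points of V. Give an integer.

1

V separates as a function of a plus a function of b, so ∇V=0 decouples.
∂V/∂a = -2(a + 4) = 0 at a ∈ {-4}; ∂V/∂b = 6b(b + 1) = 0 at b ∈ {-1, 0}.
The Hessian is diagonal: diag(V_aa, V_bb). Second derivatives: V_aa(-4)=-2; V_bb(-1)=-6, V_bb(0)=6.
Saddle points occur where the two diagonal entries have opposite signs: (-4, 0). Count: 1.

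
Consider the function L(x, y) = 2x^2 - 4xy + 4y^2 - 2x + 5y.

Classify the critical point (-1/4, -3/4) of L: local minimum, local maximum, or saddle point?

local minimum

The Hessian of L is constant: H = [[4, -4], [-4, 8]].
det(H) = 4·8 − (-4)² = 16.
det(H) > 0 and tr(H) = 12 > 0, so H is positive definite and the point is a local minimum.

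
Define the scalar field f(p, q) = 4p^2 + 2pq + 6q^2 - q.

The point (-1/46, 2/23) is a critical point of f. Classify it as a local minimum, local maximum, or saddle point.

The Hessian of f is constant: H = [[8, 2], [2, 12]].
det(H) = 8·12 − 2² = 92.
det(H) > 0 and tr(H) = 20 > 0, so H is positive definite and the point is a local minimum.

local minimum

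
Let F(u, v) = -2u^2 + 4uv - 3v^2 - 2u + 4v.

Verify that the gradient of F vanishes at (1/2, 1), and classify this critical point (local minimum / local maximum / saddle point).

local maximum

∇F = (-4u + 4v - 2, 4u - 6v + 4); substituting (1/2, 1) gives ∇F = (0, 0), so (1/2, 1) is indeed a critical point.
The Hessian of F is constant: H = [[-4, 4], [4, -6]].
det(H) = (-4)·(-6) − 4² = 8.
det(H) > 0 and tr(H) = -10 < 0, so H is negative definite and the point is a local maximum.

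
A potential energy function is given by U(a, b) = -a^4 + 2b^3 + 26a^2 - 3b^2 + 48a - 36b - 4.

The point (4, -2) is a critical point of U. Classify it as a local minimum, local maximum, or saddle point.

The mixed partial ∂²U/∂a∂b is 0, so the Hessian at any point is diag(U_aa, U_bb) = diag(4(-3a^2 + 13), 6(2b - 1)).
At (4, -2): H = diag(-140, -30).
Both eigenvalues are negative, so H is negative definite: a local maximum.

local maximum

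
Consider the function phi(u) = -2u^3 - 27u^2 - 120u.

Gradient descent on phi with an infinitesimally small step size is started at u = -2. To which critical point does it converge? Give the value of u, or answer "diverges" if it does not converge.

phi'(u) = -6(u + 4)(u + 5), so phi'(-2) = -36.
Gradient descent moves in the -phi' direction, i.e. u is increasing.
There is no critical point above u=-2, and phi' keeps the same sign, so the iterate runs off to +∞.

diverges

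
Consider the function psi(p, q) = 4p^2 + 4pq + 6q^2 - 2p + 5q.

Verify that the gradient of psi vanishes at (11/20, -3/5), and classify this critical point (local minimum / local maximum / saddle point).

∇psi = (8p + 4q - 2, 4p + 12q + 5); substituting (11/20, -3/5) gives ∇psi = (0, 0), so (11/20, -3/5) is indeed a critical point.
The Hessian of psi is constant: H = [[8, 4], [4, 12]].
det(H) = 8·12 − 4² = 80.
det(H) > 0 and tr(H) = 20 > 0, so H is positive definite and the point is a local minimum.

local minimum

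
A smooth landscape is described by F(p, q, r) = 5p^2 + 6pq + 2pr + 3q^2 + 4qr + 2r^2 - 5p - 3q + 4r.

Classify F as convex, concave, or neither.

F is quadratic, so its Hessian is the constant matrix H = [[10, 6, 2], [6, 6, 4], [2, 4, 4]].
Leading principal minors: 10, 24, 8.
All positive ⇒ H ≻ 0 ⇒ convex.

convex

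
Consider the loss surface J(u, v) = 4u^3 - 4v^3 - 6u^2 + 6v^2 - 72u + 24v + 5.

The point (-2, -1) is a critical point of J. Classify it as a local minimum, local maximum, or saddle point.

The mixed partial ∂²J/∂u∂v is 0, so the Hessian at any point is diag(J_uu, J_vv) = diag(12(2u - 1), 12(-2v + 1)).
At (-2, -1): H = diag(-60, 36).
The eigenvalues have opposite signs, so H is indefinite: a saddle point.

saddle point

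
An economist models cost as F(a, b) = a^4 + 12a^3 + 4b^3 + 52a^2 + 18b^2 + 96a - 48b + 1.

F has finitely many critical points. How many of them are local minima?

2

F separates as a function of a plus a function of b, so ∇F=0 decouples.
∂F/∂a = 4(a + 2)(a + 3)(a + 4) = 0 at a ∈ {-4, -3, -2}; ∂F/∂b = 12(b - 1)(b + 4) = 0 at b ∈ {-4, 1}.
The Hessian is diagonal: diag(F_aa, F_bb). Second derivatives: F_aa(-4)=8, F_aa(-3)=-4, F_aa(-2)=8; F_bb(-4)=-60, F_bb(1)=60.
Local minima occur where both diagonal entries positive: (-4, 1), (-2, 1). Count: 2.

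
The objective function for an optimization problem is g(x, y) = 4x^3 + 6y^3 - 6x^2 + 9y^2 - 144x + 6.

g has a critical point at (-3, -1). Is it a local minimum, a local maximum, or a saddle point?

The mixed partial ∂²g/∂x∂y is 0, so the Hessian at any point is diag(g_xx, g_yy) = diag(12(2x - 1), 18(2y + 1)).
At (-3, -1): H = diag(-84, -18).
Both eigenvalues are negative, so H is negative definite: a local maximum.

local maximum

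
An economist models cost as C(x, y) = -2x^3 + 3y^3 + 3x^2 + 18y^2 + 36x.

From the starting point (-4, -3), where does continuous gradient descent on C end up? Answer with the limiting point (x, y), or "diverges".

(-2, 0)

C is separable, so gradient descent decouples: x follows -∂C/∂x, y follows -∂C/∂y.
∂C/∂x = -6(x - 3)(x + 2); at x=-4 this is -84, so x increases.
∂C/∂y = 9y(y + 4); at y=-3 this is -27, so y increases.
x converges to its nearest critical value -2 (a local min of the x-part); y converges to 0. The iterate converges to (-2, 0).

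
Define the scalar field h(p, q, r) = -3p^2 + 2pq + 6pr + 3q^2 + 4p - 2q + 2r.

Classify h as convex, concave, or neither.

neither

h is quadratic, so its Hessian is the constant matrix H = [[-6, 2, 6], [2, 6, 0], [6, 0, 0]].
Leading principal minors: -6, -40, -216.
Neither pattern holds ⇒ H is indefinite ⇒ neither convex nor concave.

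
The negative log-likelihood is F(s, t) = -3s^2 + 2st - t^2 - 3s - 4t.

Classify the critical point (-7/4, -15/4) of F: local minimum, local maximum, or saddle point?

local maximum

The Hessian of F is constant: H = [[-6, 2], [2, -2]].
det(H) = (-6)·(-2) − 2² = 8.
det(H) > 0 and tr(H) = -8 < 0, so H is negative definite and the point is a local maximum.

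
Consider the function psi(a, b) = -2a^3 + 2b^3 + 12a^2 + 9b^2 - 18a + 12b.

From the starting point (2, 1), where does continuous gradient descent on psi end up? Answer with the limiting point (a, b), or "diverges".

psi is separable, so gradient descent decouples: a follows -∂psi/∂a, b follows -∂psi/∂b.
∂psi/∂a = -6(a - 3)(a - 1); at a=2 this is 6, so a decreases.
∂psi/∂b = 6(b + 1)(b + 2); at b=1 this is 36, so b decreases.
a converges to its nearest critical value 1 (a local min of the a-part); b converges to -1. The iterate converges to (1, -1).

(1, -1)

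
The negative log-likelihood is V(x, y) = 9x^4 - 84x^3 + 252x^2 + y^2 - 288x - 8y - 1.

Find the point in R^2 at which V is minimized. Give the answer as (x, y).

(4, 4)

V(x,y) separates as P(x) + Q(y) − 1, so its minimum is min P + min Q − 1.
P'(x) = 36(x - 4)(x - 2)(x - 1) vanishes at x ∈ {1, 2, 4}; Q'(y) = 2y - 8 vanishes at y ∈ {4}.
Local minima of P (where P''>0): P(1)=-111, P(4)=-192. Local minima of Q: Q(4)=-16.
So the global minimum of V is P(4) + Q(4) − 1 = -192 − 16 − 1 = -209, attained at (4, 4).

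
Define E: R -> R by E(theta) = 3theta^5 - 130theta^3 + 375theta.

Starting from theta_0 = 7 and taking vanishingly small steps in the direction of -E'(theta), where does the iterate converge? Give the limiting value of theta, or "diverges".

E'(theta) = 15(theta - 5)(theta - 1)(theta + 1)(theta + 5), so E'(7) = 17280.
Gradient descent moves in the -E' direction, i.e. theta is decreasing.
The nearest critical point in that direction is theta = 5, where E'' = 3600 > 0 (a local minimum). The iterate converges there.

5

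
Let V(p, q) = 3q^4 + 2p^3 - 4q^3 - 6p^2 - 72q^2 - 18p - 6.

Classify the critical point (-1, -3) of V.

saddle point

The mixed partial ∂²V/∂p∂q is 0, so the Hessian at any point is diag(V_pp, V_qq) = diag(12(p - 1), 12(3q^2 - 2q - 12)).
At (-1, -3): H = diag(-24, 252).
The eigenvalues have opposite signs, so H is indefinite: a saddle point.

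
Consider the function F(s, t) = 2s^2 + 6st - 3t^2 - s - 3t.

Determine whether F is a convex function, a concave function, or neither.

neither

F is quadratic, so its Hessian is the constant matrix H = [[4, 6], [6, -6]].
det(H) = -60, tr(H) = -2.
det(H) < 0, so H is indefinite: neither convex nor concave.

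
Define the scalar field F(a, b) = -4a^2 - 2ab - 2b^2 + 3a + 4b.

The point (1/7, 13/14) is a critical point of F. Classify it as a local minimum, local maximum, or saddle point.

local maximum

The Hessian of F is constant: H = [[-8, -2], [-2, -4]].
det(H) = (-8)·(-4) − (-2)² = 28.
det(H) > 0 and tr(H) = -12 < 0, so H is negative definite and the point is a local maximum.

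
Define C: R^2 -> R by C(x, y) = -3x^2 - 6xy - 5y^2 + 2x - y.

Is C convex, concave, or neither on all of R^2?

concave

C is quadratic, so its Hessian is the constant matrix H = [[-6, -6], [-6, -10]].
det(H) = 24, tr(H) = -16.
det(H) > 0 and tr(H) < 0, so H is negative definite everywhere: concave.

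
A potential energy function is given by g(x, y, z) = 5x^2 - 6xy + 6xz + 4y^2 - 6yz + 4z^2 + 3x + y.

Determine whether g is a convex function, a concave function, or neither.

convex

g is quadratic, so its Hessian is the constant matrix H = [[10, -6, 6], [-6, 8, -6], [6, -6, 8]].
Leading principal minors: 10, 44, 136.
All positive ⇒ H ≻ 0 ⇒ convex.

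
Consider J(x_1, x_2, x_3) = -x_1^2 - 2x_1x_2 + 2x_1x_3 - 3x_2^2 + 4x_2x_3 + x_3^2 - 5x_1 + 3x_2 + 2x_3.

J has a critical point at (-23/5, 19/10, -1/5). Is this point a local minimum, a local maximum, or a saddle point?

saddle point

The Hessian is constant: H = [[-2, -2, 2], [-2, -6, 4], [2, 4, 2]].
Leading principal minors: Δ₁ = -2, Δ₂ = 8, Δ₃ = 40.
The minors fit neither the all-positive nor the alternating-sign pattern, so H is indefinite: a saddle point.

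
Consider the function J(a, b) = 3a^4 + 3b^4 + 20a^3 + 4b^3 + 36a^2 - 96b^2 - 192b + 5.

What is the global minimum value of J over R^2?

J(a,b) separates as P(a) + Q(b) + 5, so its minimum is min P + min Q + 5.
P'(a) = 12a(a + 2)(a + 3) vanishes at a ∈ {-3, -2, 0}; Q'(b) = 12(b - 4)(b + 1)(b + 4) vanishes at b ∈ {-4, -1, 4}.
Local minima of P (where P''>0): P(-3)=27, P(0)=0. Local minima of Q: Q(-4)=-256, Q(4)=-1280.
So the global minimum of J is P(0) + Q(4) + 5 = 0 − 1280 + 5 = -1275, attained at (0, 4).

-1275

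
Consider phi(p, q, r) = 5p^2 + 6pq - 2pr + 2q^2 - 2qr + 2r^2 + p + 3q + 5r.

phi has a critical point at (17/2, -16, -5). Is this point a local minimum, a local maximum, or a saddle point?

local minimum

The Hessian is constant: H = [[10, 6, -2], [6, 4, -2], [-2, -2, 4]].
Leading principal minors: Δ₁ = 10, Δ₂ = 4, Δ₃ = 8.
All leading minors are positive, so H is positive definite: a local minimum.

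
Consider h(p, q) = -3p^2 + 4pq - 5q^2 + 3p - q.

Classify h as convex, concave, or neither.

concave

h is quadratic, so its Hessian is the constant matrix H = [[-6, 4], [4, -10]].
det(H) = 44, tr(H) = -16.
det(H) > 0 and tr(H) < 0, so H is negative definite everywhere: concave.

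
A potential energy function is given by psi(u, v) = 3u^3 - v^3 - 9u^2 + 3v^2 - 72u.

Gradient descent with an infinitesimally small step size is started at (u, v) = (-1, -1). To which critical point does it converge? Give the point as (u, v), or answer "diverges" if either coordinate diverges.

psi is separable, so gradient descent decouples: u follows -∂psi/∂u, v follows -∂psi/∂v.
∂psi/∂u = 9(u - 4)(u + 2); at u=-1 this is -45, so u increases.
∂psi/∂v = -3v(v - 2); at v=-1 this is -9, so v increases.
u converges to its nearest critical value 4 (a local min of the u-part); v converges to 0. The iterate converges to (4, 0).

(4, 0)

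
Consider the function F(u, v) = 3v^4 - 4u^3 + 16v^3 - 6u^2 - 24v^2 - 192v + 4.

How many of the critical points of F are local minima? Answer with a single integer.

F separates as a function of u plus a function of v, so ∇F=0 decouples.
∂F/∂u = -12u(u + 1) = 0 at u ∈ {-1, 0}; ∂F/∂v = 12(v - 2)(v + 2)(v + 4) = 0 at v ∈ {-4, -2, 2}.
The Hessian is diagonal: diag(F_uu, F_vv). Second derivatives: F_uu(-1)=12, F_uu(0)=-12; F_vv(-4)=144, F_vv(-2)=-96, F_vv(2)=288.
Local minima occur where both diagonal entries positive: (-1, -4), (-1, 2). Count: 2.

2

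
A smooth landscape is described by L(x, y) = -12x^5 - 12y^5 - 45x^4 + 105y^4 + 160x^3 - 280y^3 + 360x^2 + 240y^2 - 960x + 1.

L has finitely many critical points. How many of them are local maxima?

4

L separates as a function of x plus a function of y, so ∇L=0 decouples.
∂L/∂x = -60(x - 2)(x - 1)(x + 2)(x + 4) = 0 at x ∈ {-4, -2, 1, 2}; ∂L/∂y = -60y(y - 4)(y - 2)(y - 1) = 0 at y ∈ {0, 1, 2, 4}.
The Hessian is diagonal: diag(L_xx, L_yy). Second derivatives: L_xx(-4)=3600, L_xx(-2)=-1440, L_xx(1)=900, L_xx(2)=-1440; L_yy(0)=480, L_yy(1)=-180, L_yy(2)=240, L_yy(4)=-1440.
Local maxima occur where both diagonal entries negative: (-2, 1), (-2, 4), (2, 1), (2, 4). Count: 4.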